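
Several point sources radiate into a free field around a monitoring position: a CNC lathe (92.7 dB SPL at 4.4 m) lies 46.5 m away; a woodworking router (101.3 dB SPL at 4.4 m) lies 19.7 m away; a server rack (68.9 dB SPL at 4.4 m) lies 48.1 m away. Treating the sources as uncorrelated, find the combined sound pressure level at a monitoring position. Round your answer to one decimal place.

88.4 dB SPL

First find each source's level at the receiver (point-source: −20·log₁₀(r/r_ref)), then combine on an intensity basis.
CNC lathe: 92.7 − 20·log₁₀(46.5/4.4) = 92.7 − 20.48 = 72.22 dB SPL.
woodworking router: 101.3 − 20·log₁₀(19.7/4.4) = 101.3 − 13.02 = 88.28 dB SPL.
server rack: 68.9 − 20·log₁₀(48.1/4.4) = 68.9 − 20.77 = 48.13 dB SPL.
Σ 10^(L/10) = 6.897e+08 → L_total = 10·log₁₀(6.897e+08) = 88.39 dB SPL.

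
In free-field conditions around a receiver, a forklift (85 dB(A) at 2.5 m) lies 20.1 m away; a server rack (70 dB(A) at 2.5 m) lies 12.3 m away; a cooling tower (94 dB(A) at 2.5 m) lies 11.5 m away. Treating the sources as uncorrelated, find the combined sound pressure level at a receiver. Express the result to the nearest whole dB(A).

81 dB(A)

First find each source's level at the receiver (point-source: −20·log₁₀(r/r_ref)), then combine on an intensity basis.
forklift: 85 − 20·log₁₀(20.1/2.5) = 85 − 18.11 = 66.89 dB(A).
server rack: 70 − 20·log₁₀(12.3/2.5) = 70 − 13.84 = 56.16 dB(A).
cooling tower: 94 − 20·log₁₀(11.5/2.5) = 94 − 13.26 = 80.74 dB(A).
Σ 10^(L/10) = 1.240e+08 → L_total = 10·log₁₀(1.240e+08) = 80.93 dB(A).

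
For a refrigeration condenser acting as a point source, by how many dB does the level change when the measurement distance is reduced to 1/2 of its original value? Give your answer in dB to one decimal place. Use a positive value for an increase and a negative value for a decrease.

A point source loses 6 dB per doubling of distance; generally ΔL = −20·log₁₀(r₂/r₁).
ΔL = −20·log₁₀(0.5) = +6.02 dB.

+6.0 dB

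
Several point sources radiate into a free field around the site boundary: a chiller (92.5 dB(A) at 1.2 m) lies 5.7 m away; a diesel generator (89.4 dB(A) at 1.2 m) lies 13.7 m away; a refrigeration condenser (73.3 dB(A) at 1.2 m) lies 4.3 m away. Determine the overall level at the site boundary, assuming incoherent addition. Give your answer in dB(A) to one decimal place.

79.4 dB(A)

Propagate each source to the receiver with L = L_ref − 20·log₁₀(r/r_ref), then add intensities.
chiller: 92.5 − 20·log₁₀(5.7/1.2) = 92.5 − 13.53 = 78.97 dB(A).
diesel generator: 89.4 − 20·log₁₀(13.7/1.2) = 89.4 − 21.15 = 68.25 dB(A).
refrigeration condenser: 73.3 − 20·log₁₀(4.3/1.2) = 73.3 − 11.09 = 62.21 dB(A).
Σ 10^(L/10) = 8.716e+07 → L_total = 10·log₁₀(8.716e+07) = 79.40 dB(A).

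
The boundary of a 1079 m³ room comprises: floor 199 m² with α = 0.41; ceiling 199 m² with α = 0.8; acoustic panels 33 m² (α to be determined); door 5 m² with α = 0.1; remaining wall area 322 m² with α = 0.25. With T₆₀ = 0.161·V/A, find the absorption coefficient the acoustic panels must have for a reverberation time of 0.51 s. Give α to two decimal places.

A = 0.161·V/T₆₀ = 0.161·1079/0.51 = 340.63 m² sabins.
Absorption from the other surfaces = 199·0.41 + 199·0.8 + 5·0.1 + 322·0.25 = 321.79 m², so the acoustic panels must supply 18.84 m² over 33 m².
α = 18.84/33 = 0.571.

0.57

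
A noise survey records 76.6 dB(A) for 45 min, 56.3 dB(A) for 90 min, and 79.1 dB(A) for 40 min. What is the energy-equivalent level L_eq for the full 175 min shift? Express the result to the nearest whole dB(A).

The energy average is taken in the linear domain: L_eq = 10·log₁₀[(Σ tᵢ·10^(Lᵢ/10))/T], T = 175 min.
Σ tᵢ·10^(Lᵢ/10) = 45·10^(76.6/10) + 90·10^(56.3/10) + 40·10^(79.1/10) = 5.347e+09.
L_eq = 10·log₁₀(5.347e+09/175) = 74.85 dB(A).

75 dB(A)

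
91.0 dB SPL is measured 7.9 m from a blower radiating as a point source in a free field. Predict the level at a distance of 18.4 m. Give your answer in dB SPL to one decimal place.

Spherical spreading from a point source gives a 20·log₁₀(r₂/r₁) drop.
L₂ = 91.0 − 20·log₁₀(18.4/7.9) = 91.0 − 7.344 = 83.66 dB SPL.

83.7 dB SPL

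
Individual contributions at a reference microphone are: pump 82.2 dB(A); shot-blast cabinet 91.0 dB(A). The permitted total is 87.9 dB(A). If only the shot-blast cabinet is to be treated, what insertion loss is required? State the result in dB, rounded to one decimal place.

Everything except the shot-blast cabinet sums to 10^(82.2/10) = 1.660e+08 in linear terms, 82.20 dB(A).
The limit corresponds to 10^(87.9/10) = 6.166e+08; subtracting the fixed part leaves 4.506e+08 for the shot-blast cabinet, i.e. 86.54 dB(A).
So the shot-blast cabinet must be reduced from 91.0 to 86.54 dB(A): IL = 4.46 dB.

4.5 dB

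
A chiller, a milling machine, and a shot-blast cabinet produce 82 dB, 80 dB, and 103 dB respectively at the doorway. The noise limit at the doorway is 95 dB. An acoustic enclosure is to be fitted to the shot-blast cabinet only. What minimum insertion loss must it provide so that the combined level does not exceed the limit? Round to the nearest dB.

The untreated sources together contribute 10^(82/10) + 10^(80/10) = 2.585e+08, i.e. 84.12 dB.
The limit corresponds to 10^(95/10) = 3.162e+09; subtracting the fixed part leaves 2.904e+09 for the shot-blast cabinet, i.e. 94.63 dB.
So the shot-blast cabinet must be reduced from 103 to 94.63 dB: IL = 8.37 dB.

8 dB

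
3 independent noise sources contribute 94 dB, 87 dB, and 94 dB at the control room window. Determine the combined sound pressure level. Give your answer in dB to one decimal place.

97.4 dB

For uncorrelated sources the intensities add, so convert each level to linear form, sum, and take 10·log₁₀ of the total.
Σ 10^(L/10) = 10^(94/10) + 10^(87/10) + 10^(94/10) = 5.525e+09.
L_total = 10·log₁₀(5.525e+09) = 97.42 dB.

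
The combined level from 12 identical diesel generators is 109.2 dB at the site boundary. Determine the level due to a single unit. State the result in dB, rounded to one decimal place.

12 equal contributions raise the level by 10·log₁₀ 12 = 10.792 dB, so each unit alone gives 109.2 − 10.792.

98.4 dB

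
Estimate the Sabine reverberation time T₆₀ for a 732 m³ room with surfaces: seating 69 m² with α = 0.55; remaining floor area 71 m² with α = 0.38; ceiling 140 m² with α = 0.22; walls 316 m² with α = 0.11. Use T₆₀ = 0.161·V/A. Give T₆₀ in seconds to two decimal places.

0.90 s

Summing Sᵢαᵢ: 69·0.55 + 71·0.38 + 140·0.22 + 316·0.11 = 130.49 m².
T₆₀ = 0.161·V/A = 0.161·732/130.49 = 0.903 s.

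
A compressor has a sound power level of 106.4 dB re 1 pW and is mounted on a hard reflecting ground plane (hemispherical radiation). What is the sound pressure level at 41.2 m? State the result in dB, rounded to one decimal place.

L_p = L_w − 10·log₁₀(2π·r²) with r = 41.2 m.
2π·r² = 1.067e+04 m², 10·log₁₀ of that is 40.280 dB.
L_p = 106.4 − 40.280 = 66.12 dB.

66.1 dB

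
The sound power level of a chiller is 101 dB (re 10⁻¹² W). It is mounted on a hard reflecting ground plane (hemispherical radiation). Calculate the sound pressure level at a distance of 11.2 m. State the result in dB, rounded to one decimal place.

72.0 dB

L_p = L_w − 10·log₁₀(2π·r²) with r = 11.2 m.
2π·r² = 788.2 m², 10·log₁₀ of that is 28.966 dB.
L_p = 101 − 28.966 = 72.03 dB.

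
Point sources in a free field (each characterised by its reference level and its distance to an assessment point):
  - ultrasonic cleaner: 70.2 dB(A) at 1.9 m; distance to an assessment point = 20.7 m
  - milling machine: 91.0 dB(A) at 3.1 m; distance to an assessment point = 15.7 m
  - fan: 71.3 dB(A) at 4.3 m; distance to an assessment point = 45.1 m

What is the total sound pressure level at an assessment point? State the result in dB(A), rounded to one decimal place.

First find each source's level at the receiver (point-source: −20·log₁₀(r/r_ref)), then combine on an intensity basis.
ultrasonic cleaner: 70.2 − 20·log₁₀(20.7/1.9) = 70.2 − 20.74 = 49.46 dB(A).
milling machine: 91.0 − 20·log₁₀(15.7/3.1) = 91.0 − 14.09 = 76.91 dB(A).
fan: 71.3 − 20·log₁₀(45.1/4.3) = 71.3 − 20.41 = 50.89 dB(A).
Σ 10^(L/10) = 4.929e+07 → L_total = 10·log₁₀(4.929e+07) = 76.93 dB(A).

76.9 dB(A)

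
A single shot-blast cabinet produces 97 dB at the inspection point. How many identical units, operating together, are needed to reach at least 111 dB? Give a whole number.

26

The shortfall is 111 − 97 = 14.0 dB, and N units add 10·log₁₀ N, so need 10·log₁₀ N ≥ 14.0.
N ≥ 10^(14.0/10) = 25.119, so N = 26.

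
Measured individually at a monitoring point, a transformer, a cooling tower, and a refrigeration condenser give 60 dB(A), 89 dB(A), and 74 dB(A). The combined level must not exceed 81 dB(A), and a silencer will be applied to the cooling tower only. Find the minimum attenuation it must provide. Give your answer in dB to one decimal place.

Everything except the cooling tower sums to 10^(60/10) + 10^(74/10) = 2.612e+07 in linear terms, 74.17 dB(A).
The limit corresponds to 10^(81/10) = 1.259e+08; subtracting the fixed part leaves 9.977e+07 for the cooling tower, i.e. 79.99 dB(A).
Required insertion loss = 89 − 79.99 = 9.01 dB.

9.0 dB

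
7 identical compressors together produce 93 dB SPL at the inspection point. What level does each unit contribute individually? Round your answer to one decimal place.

84.5 dB SPL

For N identical incoherent sources L_total = L₁ + 10·log₁₀ N, so L₁ = 93 − 10·log₁₀(7) = 93 − 8.451.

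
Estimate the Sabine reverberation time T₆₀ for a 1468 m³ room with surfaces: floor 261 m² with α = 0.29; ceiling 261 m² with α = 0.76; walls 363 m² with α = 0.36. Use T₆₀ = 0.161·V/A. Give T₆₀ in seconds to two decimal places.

0.58 s

Summing Sᵢαᵢ: 261·0.29 + 261·0.76 + 363·0.36 = 404.73 m².
T₆₀ = 0.161 × 1468 / 404.73 = 0.584 s.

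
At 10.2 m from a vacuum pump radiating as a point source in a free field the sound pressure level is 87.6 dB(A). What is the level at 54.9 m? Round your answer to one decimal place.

73.0 dB(A)

For a point source, L₂ = L₁ − 20·log₁₀(r₂/r₁).
L₂ = 87.6 − 20·log₁₀(54.9/10.2) = 87.6 − 14.619 = 72.98 dB(A).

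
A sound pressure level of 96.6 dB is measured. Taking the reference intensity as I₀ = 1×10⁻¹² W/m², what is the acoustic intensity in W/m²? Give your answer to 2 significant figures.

L = 10·log₁₀(I/I₀) ⇒ I = I₀·10^(L/10) = 10⁻¹² × 10^9.66.

0.0046 W/m²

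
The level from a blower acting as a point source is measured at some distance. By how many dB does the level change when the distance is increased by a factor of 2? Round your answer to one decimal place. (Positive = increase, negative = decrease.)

-6.0 dB

A point source loses 6 dB per doubling of distance; generally ΔL = −20·log₁₀(r₂/r₁).
ΔL = −20·log₁₀(2) = -6.02 dB.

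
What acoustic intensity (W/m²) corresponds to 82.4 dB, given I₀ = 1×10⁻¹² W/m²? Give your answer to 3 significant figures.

L = 10·log₁₀(I/I₀) ⇒ I = I₀·10^(L/10) = 10⁻¹² × 10^8.24.

0.000174 W/m²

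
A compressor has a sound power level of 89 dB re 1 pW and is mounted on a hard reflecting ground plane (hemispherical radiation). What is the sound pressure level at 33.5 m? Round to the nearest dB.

51 dB

L_p = L_w − 10·log₁₀(2π·r²) with r = 33.5 m.
2π·r² = 7051 m², 10·log₁₀ of that is 38.483 dB.
L_p = 89 − 38.483 = 50.52 dB.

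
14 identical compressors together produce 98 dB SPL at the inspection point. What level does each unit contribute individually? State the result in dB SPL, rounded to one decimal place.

86.5 dB SPL

For N identical incoherent sources L_total = L₁ + 10·log₁₀ N, so L₁ = 98 − 10·log₁₀(14) = 98 − 11.461.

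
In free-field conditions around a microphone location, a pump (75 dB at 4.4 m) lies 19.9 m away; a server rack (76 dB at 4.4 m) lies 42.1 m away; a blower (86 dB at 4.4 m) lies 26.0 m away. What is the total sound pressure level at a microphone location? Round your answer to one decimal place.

Apply inverse-square spreading to bring every level to the receiver, then sum 10^(L/10).
pump: 75 − 20·log₁₀(19.9/4.4) = 75 − 13.11 = 61.89 dB.
server rack: 76 − 20·log₁₀(42.1/4.4) = 76 − 19.62 = 56.38 dB.
blower: 86 − 20·log₁₀(26.0/4.4) = 86 − 15.43 = 70.57 dB.
Σ 10^(L/10) = 1.338e+07 → L_total = 10·log₁₀(1.338e+07) = 71.27 dB.

71.3 dB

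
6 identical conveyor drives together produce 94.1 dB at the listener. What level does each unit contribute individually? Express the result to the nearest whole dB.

For N identical incoherent sources L_total = L₁ + 10·log₁₀ N, so L₁ = 94.1 − 10·log₁₀(6) = 94.1 − 7.782.

86 dB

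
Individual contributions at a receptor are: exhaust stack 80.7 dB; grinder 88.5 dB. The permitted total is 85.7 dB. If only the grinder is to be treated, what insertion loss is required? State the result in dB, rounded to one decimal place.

Fixed contribution from the other source: Σ 10^(L/10) = 10^(80.7/10) = 1.175e+08 (80.70 dB).
To meet 85.7 dB overall, the treated grinder may contribute at most 10^(85.7/10) − 1.175e+08 = 2.540e+08, i.e. 84.05 dB.
So the grinder must be reduced from 88.5 to 84.05 dB: IL = 4.45 dB.

4.5 dB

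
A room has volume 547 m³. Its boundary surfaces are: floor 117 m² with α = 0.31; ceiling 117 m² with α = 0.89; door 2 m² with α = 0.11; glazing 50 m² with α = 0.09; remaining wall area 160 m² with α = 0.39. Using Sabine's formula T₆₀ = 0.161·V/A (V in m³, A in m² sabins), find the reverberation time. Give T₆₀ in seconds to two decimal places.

Total absorption A = 117·0.31 + 117·0.89 + 2·0.11 + 50·0.09 + 160·0.39 = 207.52 m² sabins.
T₆₀ = 0.161·V/A = 0.161·547/207.52 = 0.424 s.

0.42 s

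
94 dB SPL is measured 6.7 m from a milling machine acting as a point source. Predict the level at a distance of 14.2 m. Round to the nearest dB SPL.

For a point source, L₂ = L₁ − 20·log₁₀(r₂/r₁).
L₂ = 94 − 20·log₁₀(14.2/6.7) = 94 − 6.524 = 87.48 dB SPL.

87 dB SPL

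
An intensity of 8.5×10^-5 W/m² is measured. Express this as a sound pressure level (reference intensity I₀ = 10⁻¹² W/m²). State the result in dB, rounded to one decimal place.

79.3 dB

L = 10·log₁₀(I/I₀) = 10·log₁₀(8.5×10^-5/10⁻¹²) = 10·log₁₀(8.5×10^7).
L = 10·(0.9294 + 7) = 79.29 dB.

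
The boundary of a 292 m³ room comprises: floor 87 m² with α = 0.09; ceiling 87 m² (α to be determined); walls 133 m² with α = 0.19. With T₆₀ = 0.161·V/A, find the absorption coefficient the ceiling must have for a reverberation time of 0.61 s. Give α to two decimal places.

0.51

From T₆₀ = 0.161·V/A, the target T₆₀ = 0.61 s needs A = 0.161·292/0.61 = 77.07 m².
Absorption from the other surfaces = 87·0.09 + 133·0.19 = 33.10 m², so the ceiling must supply 43.97 m² over 87 m².
α = 43.97/87 = 0.505.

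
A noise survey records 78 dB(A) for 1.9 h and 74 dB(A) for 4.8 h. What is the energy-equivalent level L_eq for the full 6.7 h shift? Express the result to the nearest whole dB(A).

L_eq = 10·log₁₀[(1/T)·Σ tᵢ·10^(Lᵢ/10)] with T = 6.7 h.
Σ tᵢ·10^(Lᵢ/10) = 1.9·10^(78/10) + 4.8·10^(74/10) = 2.405e+08.
L_eq = 10·log₁₀(2.405e+08/6.7) = 75.55 dB(A).

76 dB(A)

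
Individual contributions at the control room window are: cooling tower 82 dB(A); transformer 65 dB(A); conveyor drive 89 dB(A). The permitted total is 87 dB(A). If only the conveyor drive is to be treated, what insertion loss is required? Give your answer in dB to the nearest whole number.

Everything except the conveyor drive sums to 10^(82/10) + 10^(65/10) = 1.617e+08 in linear terms, 82.09 dB(A).
To meet 87 dB(A) overall, the treated conveyor drive may contribute at most 10^(87/10) − 1.617e+08 = 3.395e+08, i.e. 85.31 dB(A).
Required insertion loss = 89 − 85.31 = 3.69 dB.

4 dB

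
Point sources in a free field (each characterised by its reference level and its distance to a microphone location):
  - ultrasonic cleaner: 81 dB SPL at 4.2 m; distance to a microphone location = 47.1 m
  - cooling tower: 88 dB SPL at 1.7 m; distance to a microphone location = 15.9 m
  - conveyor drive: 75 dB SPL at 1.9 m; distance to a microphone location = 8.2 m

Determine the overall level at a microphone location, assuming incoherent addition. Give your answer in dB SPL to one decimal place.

70.0 dB SPL

Propagate each source to the receiver with L = L_ref − 20·log₁₀(r/r_ref), then add intensities.
ultrasonic cleaner: 81 − 20·log₁₀(47.1/4.2) = 81 − 21.00 = 60.00 dB SPL.
cooling tower: 88 − 20·log₁₀(15.9/1.7) = 88 − 19.42 = 68.58 dB SPL.
conveyor drive: 75 − 20·log₁₀(8.2/1.9) = 75 − 12.70 = 62.30 dB SPL.
Σ 10^(L/10) = 9.912e+06 → L_total = 10·log₁₀(9.912e+06) = 69.96 dB SPL.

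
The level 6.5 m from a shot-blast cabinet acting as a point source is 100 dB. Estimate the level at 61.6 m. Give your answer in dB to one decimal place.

Point-source attenuation: ΔL = 20·log₁₀(r₂/r₁) = 20·log₁₀(61.6/6.5) = 19.533 dB.
L₂ = 100 − 20·log₁₀(61.6/6.5) = 100 − 19.533 = 80.47 dB.

80.5 dB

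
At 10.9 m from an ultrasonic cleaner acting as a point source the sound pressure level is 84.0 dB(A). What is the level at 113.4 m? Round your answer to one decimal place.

63.7 dB(A)

Spherical spreading from a point source gives a 20·log₁₀(r₂/r₁) drop.
L₂ = 84.0 − 20·log₁₀(113.4/10.9) = 84.0 − 20.344 = 63.66 dB(A).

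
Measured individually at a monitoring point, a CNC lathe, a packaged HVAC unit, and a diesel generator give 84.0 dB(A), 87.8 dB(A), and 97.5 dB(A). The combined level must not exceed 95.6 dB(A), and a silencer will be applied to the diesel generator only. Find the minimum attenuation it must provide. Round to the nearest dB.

Fixed contribution from the other sources: Σ 10^(L/10) = 10^(84.0/10) + 10^(87.8/10) = 8.537e+08 (89.31 dB(A)).
To meet 95.6 dB(A) overall, the treated diesel generator may contribute at most 10^(95.6/10) − 8.537e+08 = 2.777e+09, i.e. 94.44 dB(A).
So the diesel generator must be reduced from 97.5 to 94.44 dB(A): IL = 3.06 dB.

3 dB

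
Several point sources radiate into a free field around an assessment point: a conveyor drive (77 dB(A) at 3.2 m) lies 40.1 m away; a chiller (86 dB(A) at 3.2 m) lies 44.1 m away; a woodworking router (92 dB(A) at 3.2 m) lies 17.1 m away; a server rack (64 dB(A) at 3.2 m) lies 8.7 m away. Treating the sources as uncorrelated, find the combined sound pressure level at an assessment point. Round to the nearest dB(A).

Propagate each source to the receiver with L = L_ref − 20·log₁₀(r/r_ref), then add intensities.
conveyor drive: 77 − 20·log₁₀(40.1/3.2) = 77 − 21.96 = 55.04 dB(A).
chiller: 86 − 20·log₁₀(44.1/3.2) = 86 − 22.79 = 63.21 dB(A).
woodworking router: 92 − 20·log₁₀(17.1/3.2) = 92 − 14.56 = 77.44 dB(A).
server rack: 64 − 20·log₁₀(8.7/3.2) = 64 − 8.69 = 55.31 dB(A).
Σ 10^(L/10) = 5.826e+07 → L_total = 10·log₁₀(5.826e+07) = 77.65 dB(A).

78 dB(A)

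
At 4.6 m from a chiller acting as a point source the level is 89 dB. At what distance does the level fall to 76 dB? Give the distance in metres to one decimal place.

The 13.0 dB drop corresponds to a distance ratio of 10^(13.0/20) for a point source.
r₂ = 4.6·10^((89−76)/20) = 4.6·10^(13.0/20) = 20.55 m.

20.5 m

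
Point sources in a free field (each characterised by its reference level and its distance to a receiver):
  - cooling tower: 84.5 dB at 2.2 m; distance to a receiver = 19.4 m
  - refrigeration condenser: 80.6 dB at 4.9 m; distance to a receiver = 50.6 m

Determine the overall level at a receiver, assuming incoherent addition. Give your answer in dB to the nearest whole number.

First find each source's level at the receiver (point-source: −20·log₁₀(r/r_ref)), then combine on an intensity basis.
cooling tower: 84.5 − 20·log₁₀(19.4/2.2) = 84.5 − 18.91 = 65.59 dB.
refrigeration condenser: 80.6 − 20·log₁₀(50.6/4.9) = 80.6 − 20.28 = 60.32 dB.
Σ 10^(L/10) = 4.701e+06 → L_total = 10·log₁₀(4.701e+06) = 66.72 dB.

67 dB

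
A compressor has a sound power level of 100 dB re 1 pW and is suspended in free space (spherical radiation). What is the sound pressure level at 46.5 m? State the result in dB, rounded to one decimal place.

55.7 dB

The power spreads over a sphere of area 4π·r², so L_p = L_w − 10·log₁₀(4π·r²).
4π·r² = 2.717e+04 m², 10·log₁₀ of that is 44.341 dB.
L_p = 100 − 44.341 = 55.66 dB.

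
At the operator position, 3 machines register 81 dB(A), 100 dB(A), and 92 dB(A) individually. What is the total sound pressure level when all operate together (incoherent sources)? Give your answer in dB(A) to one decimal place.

100.7 dB(A)

For uncorrelated sources the intensities add, so convert each level to linear form, sum, and take 10·log₁₀ of the total.
Σ 10^(L/10) = 10^(81/10) + 10^(100/10) + 10^(92/10) = 1.171e+10.
L_total = 10·log₁₀(1.171e+10) = 100.69 dB(A).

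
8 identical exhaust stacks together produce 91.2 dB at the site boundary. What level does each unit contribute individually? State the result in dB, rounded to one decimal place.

For N identical incoherent sources L_total = L₁ + 10·log₁₀ N, so L₁ = 91.2 − 10·log₁₀(8) = 91.2 − 9.031.

82.2 dB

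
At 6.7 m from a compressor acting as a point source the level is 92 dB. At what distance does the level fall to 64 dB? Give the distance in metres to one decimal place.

For a point source L₁ − L₂ = 20·log₁₀(r₂/r₁), so r₂ = r₁·10^((L₁−L₂)/20).
r₂ = 6.7·10^((92−64)/20) = 6.7·10^(28.0/20) = 168.30 m.

168.3 m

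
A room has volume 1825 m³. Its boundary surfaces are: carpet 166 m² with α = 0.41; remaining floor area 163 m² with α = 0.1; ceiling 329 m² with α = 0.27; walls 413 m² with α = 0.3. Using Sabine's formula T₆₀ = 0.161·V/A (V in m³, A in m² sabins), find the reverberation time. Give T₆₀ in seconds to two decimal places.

A = Σ Sᵢαᵢ = 166·0.41 + 163·0.1 + 329·0.27 + 413·0.3 = 297.09 m².
T₆₀ = 0.161 × 1825 / 297.09 = 0.989 s.

0.99 s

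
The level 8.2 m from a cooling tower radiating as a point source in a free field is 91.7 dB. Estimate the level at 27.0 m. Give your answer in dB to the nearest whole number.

81 dB

Spherical spreading from a point source gives a 20·log₁₀(r₂/r₁) drop.
L₂ = 91.7 − 20·log₁₀(27.0/8.2) = 91.7 − 10.351 = 81.35 dB.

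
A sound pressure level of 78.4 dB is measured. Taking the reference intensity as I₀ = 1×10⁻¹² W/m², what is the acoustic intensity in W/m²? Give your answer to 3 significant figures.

I = I₀·10^(L/10) = 10⁻¹² × 10^(78.4/10) = 10^(-4.160).

6.92e-05 W/m²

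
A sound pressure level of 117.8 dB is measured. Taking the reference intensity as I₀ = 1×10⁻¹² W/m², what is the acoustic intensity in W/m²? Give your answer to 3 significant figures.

0.603 W/m²

I/I₀ = 10^(117.8/10) = 6.026e+11, so I = 6.026e+11 × 10⁻¹² W/m².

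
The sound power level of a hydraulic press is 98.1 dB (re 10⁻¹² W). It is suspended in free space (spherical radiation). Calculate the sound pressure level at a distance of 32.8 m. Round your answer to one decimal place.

L_p = L_w − 10·log₁₀(4π·r²) with r = 32.8 m.
4π·r² = 1.352e+04 m², 10·log₁₀ of that is 41.310 dB.
L_p = 98.1 − 41.310 = 56.79 dB.

56.8 dB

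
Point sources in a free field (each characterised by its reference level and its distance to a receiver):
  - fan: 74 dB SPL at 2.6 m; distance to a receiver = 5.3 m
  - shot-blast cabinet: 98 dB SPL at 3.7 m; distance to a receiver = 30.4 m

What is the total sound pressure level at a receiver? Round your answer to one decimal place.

First find each source's level at the receiver (point-source: −20·log₁₀(r/r_ref)), then combine on an intensity basis.
fan: 74 − 20·log₁₀(5.3/2.6) = 74 − 6.19 = 67.81 dB SPL.
shot-blast cabinet: 98 − 20·log₁₀(30.4/3.7) = 98 − 18.29 = 79.71 dB SPL.
Σ 10^(L/10) = 9.951e+07 → L_total = 10·log₁₀(9.951e+07) = 79.98 dB SPL.

80.0 dB SPL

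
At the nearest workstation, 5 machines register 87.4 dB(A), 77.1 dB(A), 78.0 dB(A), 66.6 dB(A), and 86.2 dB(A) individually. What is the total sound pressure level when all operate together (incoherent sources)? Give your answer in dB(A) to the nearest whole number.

90 dB(A)

For uncorrelated sources the intensities add, so convert each level to linear form, sum, and take 10·log₁₀ of the total.
Σ 10^(L/10) = 10^(87.4/10) + 10^(77.1/10) + 10^(78.0/10) + 10^(66.6/10) + 10^(86.2/10) = 1.085e+09.
L_total = 10·log₁₀(1.085e+09) = 90.36 dB(A).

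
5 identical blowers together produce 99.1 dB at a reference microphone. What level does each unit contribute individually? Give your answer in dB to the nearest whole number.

For N identical incoherent sources L_total = L₁ + 10·log₁₀ N, so L₁ = 99.1 − 10·log₁₀(5) = 99.1 − 6.990.

92 dB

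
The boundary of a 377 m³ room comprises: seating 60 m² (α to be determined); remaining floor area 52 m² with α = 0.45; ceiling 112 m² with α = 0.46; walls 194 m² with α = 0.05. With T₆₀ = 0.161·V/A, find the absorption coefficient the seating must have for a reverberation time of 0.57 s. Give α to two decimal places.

From T₆₀ = 0.161·V/A, the target T₆₀ = 0.57 s needs A = 0.161·377/0.57 = 106.49 m².
Absorption from the other surfaces = 52·0.45 + 112·0.46 + 194·0.05 = 84.62 m², so the seating must supply 21.87 m² over 60 m².
α = 21.87/60 = 0.364.

0.36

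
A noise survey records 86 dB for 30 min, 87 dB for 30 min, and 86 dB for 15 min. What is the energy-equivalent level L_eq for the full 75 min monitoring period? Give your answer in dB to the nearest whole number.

86 dB

L_eq = 10·log₁₀[(1/T)·Σ tᵢ·10^(Lᵢ/10)] with T = 75 min.
Σ tᵢ·10^(Lᵢ/10) = 30·10^(86/10) + 30·10^(87/10) + 15·10^(86/10) = 3.295e+10.
L_eq = 10·log₁₀(3.295e+10/75) = 86.43 dB.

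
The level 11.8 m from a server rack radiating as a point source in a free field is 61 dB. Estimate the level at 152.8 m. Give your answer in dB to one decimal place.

38.8 dB

Point-source attenuation: ΔL = 20·log₁₀(r₂/r₁) = 20·log₁₀(152.8/11.8) = 22.245 dB.
L₂ = 61 − 20·log₁₀(152.8/11.8) = 61 − 22.245 = 38.76 dB.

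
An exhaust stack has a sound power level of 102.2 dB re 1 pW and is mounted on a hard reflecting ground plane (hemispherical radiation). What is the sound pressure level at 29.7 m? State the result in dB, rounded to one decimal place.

64.8 dB

L_p = L_w − 10·log₁₀(2π·r²) with r = 29.7 m.
2π·r² = 5542 m², 10·log₁₀ of that is 37.437 dB.
L_p = 102.2 − 37.437 = 64.76 dB.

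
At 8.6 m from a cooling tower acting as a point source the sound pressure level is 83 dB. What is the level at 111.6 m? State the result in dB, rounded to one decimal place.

60.7 dB

Point-source attenuation: ΔL = 20·log₁₀(r₂/r₁) = 20·log₁₀(111.6/8.6) = 22.263 dB.
L₂ = 83 − 20·log₁₀(111.6/8.6) = 83 − 22.263 = 60.74 dB.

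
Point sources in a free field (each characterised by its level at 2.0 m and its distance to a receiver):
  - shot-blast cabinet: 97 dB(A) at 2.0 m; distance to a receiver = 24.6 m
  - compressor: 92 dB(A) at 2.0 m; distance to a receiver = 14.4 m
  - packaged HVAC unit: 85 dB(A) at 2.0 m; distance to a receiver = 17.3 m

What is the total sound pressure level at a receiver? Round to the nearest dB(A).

78 dB(A)

First find each source's level at the receiver (point-source: −20·log₁₀(r/r_ref)), then combine on an intensity basis.
shot-blast cabinet: 97 − 20·log₁₀(24.6/2.0) = 97 − 21.80 = 75.20 dB(A).
compressor: 92 − 20·log₁₀(14.4/2.0) = 92 − 17.15 = 74.85 dB(A).
packaged HVAC unit: 85 − 20·log₁₀(17.3/2.0) = 85 − 18.74 = 66.26 dB(A).
Σ 10^(L/10) = 6.793e+07 → L_total = 10·log₁₀(6.793e+07) = 78.32 dB(A).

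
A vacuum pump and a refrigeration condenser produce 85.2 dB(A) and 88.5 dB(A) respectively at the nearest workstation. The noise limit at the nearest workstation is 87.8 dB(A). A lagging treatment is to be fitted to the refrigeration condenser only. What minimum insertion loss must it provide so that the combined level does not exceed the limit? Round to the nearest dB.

4 dB

Everything except the refrigeration condenser sums to 10^(85.2/10) = 3.311e+08 in linear terms, 85.20 dB(A).
To meet 87.8 dB(A) overall, the treated refrigeration condenser may contribute at most 10^(87.8/10) − 3.311e+08 = 2.714e+08, i.e. 84.34 dB(A).
Required insertion loss = 88.5 − 84.34 = 4.16 dB.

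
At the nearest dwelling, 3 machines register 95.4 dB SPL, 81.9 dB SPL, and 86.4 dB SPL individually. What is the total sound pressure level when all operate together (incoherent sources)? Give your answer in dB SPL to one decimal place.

96.1 dB SPL

Incoherent sources combine by intensity addition: L_total = 10·log₁₀(Σ 10^(L_i/10)).
Σ 10^(L/10) = 10^(95.4/10) + 10^(81.9/10) + 10^(86.4/10) = 4.059e+09.
L_total = 10·log₁₀(4.059e+09) = 96.08 dB SPL.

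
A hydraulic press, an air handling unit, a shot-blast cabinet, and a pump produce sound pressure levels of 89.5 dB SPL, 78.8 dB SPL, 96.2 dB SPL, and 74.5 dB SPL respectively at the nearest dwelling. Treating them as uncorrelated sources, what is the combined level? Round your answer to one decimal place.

97.1 dB SPL

Incoherent sources combine by intensity addition: L_total = 10·log₁₀(Σ 10^(L_i/10)).
Σ 10^(L/10) = 10^(89.5/10) + 10^(78.8/10) + 10^(96.2/10) + 10^(74.5/10) = 5.164e+09.
L_total = 10·log₁₀(5.164e+09) = 97.13 dB SPL.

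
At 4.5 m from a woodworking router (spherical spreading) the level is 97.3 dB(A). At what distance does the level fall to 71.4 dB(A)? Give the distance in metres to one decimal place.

88.8 m

For a point source L₁ − L₂ = 20·log₁₀(r₂/r₁), so r₂ = r₁·10^((L₁−L₂)/20).
r₂ = 4.5·10^((97.3−71.4)/20) = 4.5·10^(25.9/20) = 88.76 m.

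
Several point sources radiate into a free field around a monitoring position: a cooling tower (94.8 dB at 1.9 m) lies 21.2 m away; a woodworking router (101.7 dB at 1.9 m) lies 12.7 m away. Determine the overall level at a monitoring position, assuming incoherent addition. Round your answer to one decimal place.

Apply inverse-square spreading to bring every level to the receiver, then sum 10^(L/10).
cooling tower: 94.8 − 20·log₁₀(21.2/1.9) = 94.8 − 20.95 = 73.85 dB.
woodworking router: 101.7 − 20·log₁₀(12.7/1.9) = 101.7 − 16.50 = 85.20 dB.
Σ 10^(L/10) = 3.553e+08 → L_total = 10·log₁₀(3.553e+08) = 85.51 dB.

85.5 dB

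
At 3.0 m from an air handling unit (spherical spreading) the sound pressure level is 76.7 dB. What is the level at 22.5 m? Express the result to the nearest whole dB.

59 dB

Spherical spreading from a point source gives a 20·log₁₀(r₂/r₁) drop.
L₂ = 76.7 − 20·log₁₀(22.5/3.0) = 76.7 − 17.501 = 59.20 dB.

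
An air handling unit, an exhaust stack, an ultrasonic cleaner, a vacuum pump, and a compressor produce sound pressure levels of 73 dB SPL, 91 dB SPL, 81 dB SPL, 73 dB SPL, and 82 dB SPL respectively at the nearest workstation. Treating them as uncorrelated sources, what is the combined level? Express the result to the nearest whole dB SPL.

92 dB SPL

For uncorrelated sources the intensities add, so convert each level to linear form, sum, and take 10·log₁₀ of the total.
Σ 10^(L/10) = 10^(73/10) + 10^(91/10) + 10^(81/10) + 10^(73/10) + 10^(82/10) = 1.583e+09.
L_total = 10·log₁₀(1.583e+09) = 92.00 dB SPL.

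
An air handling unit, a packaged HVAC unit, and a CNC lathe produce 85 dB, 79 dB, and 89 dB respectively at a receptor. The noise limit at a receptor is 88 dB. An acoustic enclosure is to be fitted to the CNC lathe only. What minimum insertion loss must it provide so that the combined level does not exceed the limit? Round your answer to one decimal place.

5.3 dB

Everything except the CNC lathe sums to 10^(85/10) + 10^(79/10) = 3.957e+08 in linear terms, 85.97 dB.
The limit corresponds to 10^(88/10) = 6.310e+08; subtracting the fixed part leaves 2.353e+08 for the CNC lathe, i.e. 83.72 dB.
Required insertion loss = 89 − 83.72 = 5.28 dB.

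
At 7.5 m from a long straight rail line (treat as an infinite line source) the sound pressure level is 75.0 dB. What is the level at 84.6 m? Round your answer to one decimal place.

64.5 dB

For a line source, L₂ = L₁ − 10·log₁₀(r₂/r₁).
L₂ = 75.0 − 10·log₁₀(84.6/7.5) = 75.0 − 10.523 = 64.48 dB.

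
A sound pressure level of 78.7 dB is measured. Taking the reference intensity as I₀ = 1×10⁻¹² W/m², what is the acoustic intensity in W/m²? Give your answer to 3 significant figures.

I/I₀ = 10^(78.7/10) = 7.413e+07, so I = 7.413e+07 × 10⁻¹² W/m².

7.41e-05 W/m²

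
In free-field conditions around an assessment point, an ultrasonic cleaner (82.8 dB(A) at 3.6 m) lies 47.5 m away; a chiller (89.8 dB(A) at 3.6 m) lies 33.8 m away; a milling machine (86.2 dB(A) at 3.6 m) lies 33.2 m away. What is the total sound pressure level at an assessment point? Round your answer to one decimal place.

72.3 dB(A)

Apply inverse-square spreading to bring every level to the receiver, then sum 10^(L/10).
ultrasonic cleaner: 82.8 − 20·log₁₀(47.5/3.6) = 82.8 − 22.41 = 60.39 dB(A).
chiller: 89.8 − 20·log₁₀(33.8/3.6) = 89.8 − 19.45 = 70.35 dB(A).
milling machine: 86.2 − 20·log₁₀(33.2/3.6) = 86.2 − 19.30 = 66.90 dB(A).
Σ 10^(L/10) = 1.683e+07 → L_total = 10·log₁₀(1.683e+07) = 72.26 dB(A).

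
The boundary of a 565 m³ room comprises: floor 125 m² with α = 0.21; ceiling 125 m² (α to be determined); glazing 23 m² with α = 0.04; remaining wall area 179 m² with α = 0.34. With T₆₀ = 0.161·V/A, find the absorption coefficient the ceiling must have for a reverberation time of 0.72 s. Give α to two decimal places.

From T₆₀ = 0.161·V/A, the target T₆₀ = 0.72 s needs A = 0.161·565/0.72 = 126.34 m².
Absorption from the other surfaces = 125·0.21 + 23·0.04 + 179·0.34 = 88.03 m², so the ceiling must supply 38.31 m² over 125 m².
α = 38.31/125 = 0.306.

0.31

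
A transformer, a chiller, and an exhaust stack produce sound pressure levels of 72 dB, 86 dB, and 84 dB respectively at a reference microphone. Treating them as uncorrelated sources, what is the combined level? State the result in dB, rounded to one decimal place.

88.2 dB

Incoherent sources combine by intensity addition: L_total = 10·log₁₀(Σ 10^(L_i/10)).
Σ 10^(L/10) = 10^(72/10) + 10^(86/10) + 10^(84/10) = 6.651e+08.
L_total = 10·log₁₀(6.651e+08) = 88.23 dB.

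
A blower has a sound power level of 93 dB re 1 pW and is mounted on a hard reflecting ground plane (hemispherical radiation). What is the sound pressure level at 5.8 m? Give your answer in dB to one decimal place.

L_p = L_w − 10·log₁₀(2π·r²) with r = 5.8 m.
2π·r² = 211.4 m², 10·log₁₀ of that is 23.250 dB.
L_p = 93 − 23.250 = 69.75 dB.

69.7 dB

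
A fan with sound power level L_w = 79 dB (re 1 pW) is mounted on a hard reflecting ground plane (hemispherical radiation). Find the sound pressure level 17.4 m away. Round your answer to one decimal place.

46.2 dB

L_p = L_w − 10·log₁₀(2π·r²) with r = 17.4 m.
2π·r² = 1902 m², 10·log₁₀ of that is 32.793 dB.
L_p = 79 − 32.793 = 46.21 dB.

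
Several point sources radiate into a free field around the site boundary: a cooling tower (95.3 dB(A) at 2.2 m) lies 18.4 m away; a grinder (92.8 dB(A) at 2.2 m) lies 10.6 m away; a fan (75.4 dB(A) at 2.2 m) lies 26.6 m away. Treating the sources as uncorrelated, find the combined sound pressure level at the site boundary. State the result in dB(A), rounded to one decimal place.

First find each source's level at the receiver (point-source: −20·log₁₀(r/r_ref)), then combine on an intensity basis.
cooling tower: 95.3 − 20·log₁₀(18.4/2.2) = 95.3 − 18.45 = 76.85 dB(A).
grinder: 92.8 − 20·log₁₀(10.6/2.2) = 92.8 − 13.66 = 79.14 dB(A).
fan: 75.4 − 20·log₁₀(26.6/2.2) = 75.4 − 21.65 = 53.75 dB(A).
Σ 10^(L/10) = 1.308e+08 → L_total = 10·log₁₀(1.308e+08) = 81.16 dB(A).

81.2 dB(A)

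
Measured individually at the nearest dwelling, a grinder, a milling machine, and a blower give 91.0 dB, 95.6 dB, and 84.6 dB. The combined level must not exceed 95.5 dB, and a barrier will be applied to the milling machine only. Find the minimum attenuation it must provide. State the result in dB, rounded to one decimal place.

2.6 dB

Fixed contribution from the other sources: Σ 10^(L/10) = 10^(91.0/10) + 10^(84.6/10) = 1.547e+09 (91.90 dB).
To meet 95.5 dB overall, the treated milling machine may contribute at most 10^(95.5/10) − 1.547e+09 = 2.001e+09, i.e. 93.01 dB.
So the milling machine must be reduced from 95.6 to 93.01 dB: IL = 2.59 dB.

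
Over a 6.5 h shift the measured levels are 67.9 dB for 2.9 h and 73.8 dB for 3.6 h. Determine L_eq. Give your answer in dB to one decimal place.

The energy average is taken in the linear domain: L_eq = 10·log₁₀[(Σ tᵢ·10^(Lᵢ/10))/T], T = 6.5 h.
Σ tᵢ·10^(Lᵢ/10) = 2.9·10^(67.9/10) + 3.6·10^(73.8/10) = 1.042e+08.
L_eq = 10·log₁₀(1.042e+08/6.5) = 72.05 dB.

72.1 dB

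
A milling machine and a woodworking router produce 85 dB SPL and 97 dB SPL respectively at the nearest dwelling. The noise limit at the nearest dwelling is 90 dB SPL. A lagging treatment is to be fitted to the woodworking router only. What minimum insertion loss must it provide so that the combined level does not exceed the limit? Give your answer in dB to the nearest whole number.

The untreated sources together contribute 10^(85/10) = 3.162e+08, i.e. 85.00 dB SPL.
The limit corresponds to 10^(90/10) = 1.000e+09; subtracting the fixed part leaves 6.838e+08 for the woodworking router, i.e. 88.35 dB SPL.
So the woodworking router must be reduced from 97 to 88.35 dB SPL: IL = 8.65 dB.

9 dB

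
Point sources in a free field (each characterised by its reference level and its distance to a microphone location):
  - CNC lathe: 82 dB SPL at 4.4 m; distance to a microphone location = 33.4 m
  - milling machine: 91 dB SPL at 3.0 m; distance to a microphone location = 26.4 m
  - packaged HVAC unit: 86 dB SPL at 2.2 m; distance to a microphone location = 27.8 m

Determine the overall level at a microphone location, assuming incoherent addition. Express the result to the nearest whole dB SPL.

73 dB SPL

First find each source's level at the receiver (point-source: −20·log₁₀(r/r_ref)), then combine on an intensity basis.
CNC lathe: 82 − 20·log₁₀(33.4/4.4) = 82 − 17.61 = 64.39 dB SPL.
milling machine: 91 − 20·log₁₀(26.4/3.0) = 91 − 18.89 = 72.11 dB SPL.
packaged HVAC unit: 86 − 20·log₁₀(27.8/2.2) = 86 − 22.03 = 63.97 dB SPL.
Σ 10^(L/10) = 2.150e+07 → L_total = 10·log₁₀(2.150e+07) = 73.32 dB SPL.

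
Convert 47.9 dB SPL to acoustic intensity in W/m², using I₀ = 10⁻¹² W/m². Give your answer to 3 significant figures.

I/I₀ = 10^(47.9/10) = 6.166e+04, so I = 6.166e+04 × 10⁻¹² W/m².

6.17e-08 W/m²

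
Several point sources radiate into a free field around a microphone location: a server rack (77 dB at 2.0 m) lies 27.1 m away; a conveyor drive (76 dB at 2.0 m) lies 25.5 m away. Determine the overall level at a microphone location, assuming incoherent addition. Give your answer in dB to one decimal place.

Propagate each source to the receiver with L = L_ref − 20·log₁₀(r/r_ref), then add intensities.
server rack: 77 − 20·log₁₀(27.1/2.0) = 77 − 22.64 = 54.36 dB.
conveyor drive: 76 − 20·log₁₀(25.5/2.0) = 76 − 22.11 = 53.89 dB.
Σ 10^(L/10) = 5.179e+05 → L_total = 10·log₁₀(5.179e+05) = 57.14 dB.

57.1 dB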